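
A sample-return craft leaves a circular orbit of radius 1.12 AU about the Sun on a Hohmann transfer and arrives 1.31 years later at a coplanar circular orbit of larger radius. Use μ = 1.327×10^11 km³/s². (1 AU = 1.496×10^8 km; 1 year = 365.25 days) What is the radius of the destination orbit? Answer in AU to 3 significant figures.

In km: r₁ = 1.12 × 1.496×10^8 = 1.67552×10^8 km.
Transfer time t = 1.31 years × 365.25 × 86400 s = 4.1340456×10^7 s, and t = π√(a_t³/μ).
So a_t = (μ t²/π²)^(1/3) = (1.327×10^11 × (4.1340456×10^7)² / π²)^(1/3) = 2.8430×10^8 km.
Since a_t = (r₁ + r₂)/2, r₂ = 2a_t − r₁ = 2×2.8430×10^8 − 1.67552×10^8 = 4.01048×10^8 km.
In AU: r₂ = 4.01048×10^8 / 1.496×10^8 = 2.68 AU.

r₂ = 2.68 AU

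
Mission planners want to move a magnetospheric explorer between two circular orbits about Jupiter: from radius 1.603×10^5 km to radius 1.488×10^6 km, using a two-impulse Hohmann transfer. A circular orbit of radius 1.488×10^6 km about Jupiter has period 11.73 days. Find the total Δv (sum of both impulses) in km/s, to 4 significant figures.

From Kepler's third law T² = 4π²r³/μ at r = 1.488×10^6 km, T = 11.73 days = 11.73 × 86400 s = 1.013472×10^6 s: μ = 4π²r³/T² = 1.26632×10^8 km³/s².
Transfer-ellipse semi-major axis a_t = (r₁ + r₂)/2 = (1.603×10^5 + 1.488×10^6)/2 = 8.2415×10^5 km.
At r₁ the circular-orbit speed is v₁ = √(μ/r₁) = 28.11 km/s.
Transfer-orbit speed at r₁ (vis-viva): v_p = √[μ(2/r₁ − 1/a_t)] = 37.77 km/s.
First burn Δv₁ = |v_p − v₁| = 9.660 km/s.
At r₂, v₂ = √(μ/r₂) = 9.2251 km/s.
Transfer-orbit speed at r₂: v_a = √[μ(2/r₂ − 1/a_t)] = 4.0685 km/s.
Second burn Δv₂ = |v₂ − v_a| = 5.157 km/s.
Total Δv = Δv₁ + Δv₂ = 14.82 km/s.

Δv = 14.82 km/s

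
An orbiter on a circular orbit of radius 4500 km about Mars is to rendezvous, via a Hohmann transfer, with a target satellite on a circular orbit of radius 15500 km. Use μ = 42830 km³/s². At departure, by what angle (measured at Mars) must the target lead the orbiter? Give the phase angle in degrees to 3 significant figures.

φ = 86.7°

The Hohmann ellipse has a_t = (r₁ + r₂)/2 = 10000 km.
The half-period of the transfer ellipse is t = π√(a_t³/μ) = 15180 s.
Target angular speed ω₂ = √(μ/r₂³) = 1.0724×10^-4 rad/s.
Angle swept by the target during transfer: ω₂·t = 1.628 rad = 93.28°.
Arrival is 180° from departure on the ellipse, so φ = 180° − 93.28° = 86.7°.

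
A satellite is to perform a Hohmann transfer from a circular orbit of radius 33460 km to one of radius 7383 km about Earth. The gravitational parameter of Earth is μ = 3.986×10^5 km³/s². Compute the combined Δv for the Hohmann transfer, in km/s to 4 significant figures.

The Hohmann ellipse has a_t = (r₁ + r₂)/2 = 20421.5 km.
At r₁ the circular-orbit speed is v₁ = √(μ/r₁) = 3.451 km/s.
Transfer-orbit speed at r₁ (vis-viva): v_a = √[μ(2/r₁ − 1/a_t)] = 2.075 km/s.
First burn Δv₁ = |v_a − v₁| = 1.376 km/s.
Circular speed at r₂: v₂ = √(μ/r₂) = 7.3477 km/s.
Transfer-orbit speed at r₂: v_p = √[μ(2/r₂ − 1/a_t)] = 9.4053 km/s.
Second burn Δv₂ = |v₂ − v_p| = 2.058 km/s.
Δv = Δv₁ + Δv₂ = 1.376 + 2.058 = 3.434 km/s.

Δv = 3.434 km/s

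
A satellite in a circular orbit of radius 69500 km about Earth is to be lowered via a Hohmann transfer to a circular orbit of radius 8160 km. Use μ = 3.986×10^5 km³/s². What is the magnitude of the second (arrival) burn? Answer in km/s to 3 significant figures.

The Hohmann ellipse has a_t = (r₁ + r₂)/2 = 38830 km.
Circular speed at r = 8160 km: v_c = √(μ/r) = 6.989 km/s.
Transfer-orbit speed at the same r (vis-viva, a = a_t): v_t = √[μ(2/r − 1/a_t)] = 9.350 km/s.
Δv₂ = |v_t − v_c| = |9.350 − 6.989| = 2.361 km/s.

Δv₂ = 2.36 km/s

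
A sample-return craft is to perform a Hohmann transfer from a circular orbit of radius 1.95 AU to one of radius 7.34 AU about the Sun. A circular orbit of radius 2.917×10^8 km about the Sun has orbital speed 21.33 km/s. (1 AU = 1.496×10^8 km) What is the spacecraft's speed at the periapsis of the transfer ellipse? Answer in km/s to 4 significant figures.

From the circular-orbit relation v² = μ/r at r = 2.917×10^8 km: μ = v²r = (21.33)² × 2.917×10^8 = 1.32714×10^11 km³/s².
In km: r₁ = 1.95 × 1.496×10^8 = 2.9172×10^8 km; r₂ = 7.34 × 1.496×10^8 = 1.098064×10^9 km.
Semi-major axis of the transfer orbit: a_t = (2.9172×10^8 + 1.098064×10^9)/2 = 6.94892×10^8 km.
At periapsis, r = 2.9172×10^8 km.
Vis-viva: v = √[μ(2/r − 1/a_t)] = √[1.32714×10^11 × (2/2.9172×10^8 − 1/6.94892×10^8)] = 26.81 km/s.

v = 26.81 km/s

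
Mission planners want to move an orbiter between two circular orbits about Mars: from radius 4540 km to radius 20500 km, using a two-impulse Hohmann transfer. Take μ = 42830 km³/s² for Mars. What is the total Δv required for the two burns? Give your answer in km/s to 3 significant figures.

Δv = 1.43 km/s

Transfer-ellipse semi-major axis a_t = (r₁ + r₂)/2 = (4540 + 20500)/2 = 12520 km.
At r₁ the circular-orbit speed is v₁ = √(μ/r₁) = 3.0715 km/s.
On the transfer ellipse at r₁, v² = μ(2/r − 1/a) gives v_p = √[μ(2/r₁ − 1/a_t)] = 3.9303 km/s.
First burn Δv₁ = |v_p − v₁| = 0.8588 km/s.
At r₂, v₂ = √(μ/r₂) = 1.4454 km/s.
Transfer-orbit speed at r₂: v_a = √[μ(2/r₂ − 1/a_t)] = 0.87041 km/s.
Second burn Δv₂ = |v₂ − v_a| = 0.5750 km/s.
Total Δv = Δv₁ + Δv₂ = 1.434 km/s.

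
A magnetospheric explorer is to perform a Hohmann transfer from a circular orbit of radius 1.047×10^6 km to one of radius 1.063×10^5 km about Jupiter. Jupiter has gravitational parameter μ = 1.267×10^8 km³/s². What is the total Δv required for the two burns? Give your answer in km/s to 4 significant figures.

Δv = 18.27 km/s

Transfer-ellipse semi-major axis a_t = (r₁ + r₂)/2 = (1.047×10^6 + 1.063×10^5)/2 = 5.7665×10^5 km.
Circular speed at r₁: v₁ = √(μ/r₁) = √(1.267×10^8/1.047×10^6) = 11.0006 km/s.
On the transfer ellipse at r₁, v² = μ(2/r − 1/a) gives v_a = √[μ(2/r₁ − 1/a_t)] = 4.72308 km/s.
First burn Δv₁ = |v_a − v₁| = 6.2775 km/s.
Circular speed at r₂: v₂ = √(μ/r₂) = 34.524 km/s.
Transfer-orbit speed at r₂: v_p = √[μ(2/r₂ − 1/a_t)] = 46.520 km/s.
Second burn Δv₂ = |v₂ − v_p| = 11.996 km/s.
Total Δv = Δv₁ + Δv₂ = 18.27 km/s.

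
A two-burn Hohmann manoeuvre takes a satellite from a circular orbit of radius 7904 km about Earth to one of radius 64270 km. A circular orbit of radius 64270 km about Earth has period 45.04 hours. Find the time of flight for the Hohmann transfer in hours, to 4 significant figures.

From Kepler's third law T² = 4π²r³/μ at r = 64270 km, T = 45.04 hours = 45.04 × 3600 s = 1.62144×10^5 s: μ = 4π²r³/T² = 3.98642×10^5 km³/s².
Semi-major axis of the transfer orbit: a_t = (7904 + 64270)/2 = 36087 km.
By Kepler's third law the transfer-orbit period is T = 2π√(a_t³/μ), so t = T/2 = 34110 s.
Converting: 34110 s ÷ 3600 s/hour = 9.475 hours.

t = 9.475 hours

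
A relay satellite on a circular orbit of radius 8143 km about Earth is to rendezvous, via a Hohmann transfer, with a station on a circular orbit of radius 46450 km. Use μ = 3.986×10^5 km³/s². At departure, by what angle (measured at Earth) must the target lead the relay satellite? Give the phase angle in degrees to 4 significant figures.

Transfer-ellipse semi-major axis a_t = (r₁ + r₂)/2 = (8143 + 46450)/2 = 27296.5 km.
The half-period of the transfer ellipse is t = π√(a_t³/μ) = 22441.0 s.
The target's mean motion on its circular orbit is ω₂ = √(μ/r₂³) = 6.30652×10^-5 rad/s.
Angle swept by the target during transfer: ω₂·t = 1.41525 rad = 81.09°.
The relay satellite traverses 180° on the transfer ellipse, so the target must lead by 180° − 81.09° = 98.91°.

φ = 98.91°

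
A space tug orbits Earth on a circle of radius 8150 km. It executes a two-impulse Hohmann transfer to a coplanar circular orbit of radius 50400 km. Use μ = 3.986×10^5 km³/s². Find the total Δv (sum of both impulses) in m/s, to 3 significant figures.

Δv = 3510 m/s

The Hohmann ellipse has a_t = (r₁ + r₂)/2 = 29275 km.
At r₁ the circular-orbit speed is v₁ = √(μ/r₁) = 6.993 km/s.
On the transfer ellipse at r₁, v² = μ(2/r − 1/a) gives v_p = √[μ(2/r₁ − 1/a_t)] = 9.176 km/s.
First burn Δv₁ = |v_p − v₁| = 2.183 km/s.
Circular speed at r₂: v₂ = √(μ/r₂) = 2.812 km/s.
Transfer-orbit speed at r₂: v_a = √[μ(2/r₂ − 1/a_t)] = 1.484 km/s.
Second burn Δv₂ = |v₂ − v_a| = 1.328 km/s.
Total Δv = Δv₁ + Δv₂ = 3.511 km/s.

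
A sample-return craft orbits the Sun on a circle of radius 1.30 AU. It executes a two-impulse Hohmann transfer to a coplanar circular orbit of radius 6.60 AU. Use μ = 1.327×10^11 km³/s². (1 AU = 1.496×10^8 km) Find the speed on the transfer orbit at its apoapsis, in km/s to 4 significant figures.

In km: r₁ = 1.30 × 1.496×10^8 = 1.9448×10^8 km; r₂ = 6.60 × 1.496×10^8 = 9.8736×10^8 km.
Transfer-ellipse semi-major axis a_t = (r₁ + r₂)/2 = (1.9448×10^8 + 9.8736×10^8)/2 = 5.9092×10^8 km.
The apoapsis of the transfer ellipse is at r = 9.8736×10^8 km.
Vis-viva: v = √[μ(2/r − 1/a_t)] = √[1.327×10^11 × (2/9.8736×10^8 − 1/5.9092×10^8)] = 6.651 km/s.

v = 6.651 km/s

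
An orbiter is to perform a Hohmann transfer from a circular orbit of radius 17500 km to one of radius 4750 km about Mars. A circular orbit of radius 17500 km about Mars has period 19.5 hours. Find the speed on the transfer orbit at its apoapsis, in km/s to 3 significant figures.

v = 1.02 km/s

From Kepler's third law T² = 4π²r³/μ at r = 17500 km, T = 19.5 hours = 19.5 × 3600 s = 70200 s: μ = 4π²r³/T² = 42933.8 km³/s².
The Hohmann ellipse has a_t = (r₁ + r₂)/2 = 11125 km.
At apoapsis, r = 17500 km.
Applying v² = μ(2/r − 1/a_t): v = 1.023 km/s.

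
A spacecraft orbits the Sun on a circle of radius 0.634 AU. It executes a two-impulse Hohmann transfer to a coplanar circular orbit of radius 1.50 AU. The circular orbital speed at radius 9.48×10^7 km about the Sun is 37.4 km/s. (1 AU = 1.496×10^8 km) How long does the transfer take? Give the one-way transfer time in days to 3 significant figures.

From the circular-orbit relation v² = μ/r at r = 9.48×10^7 km: μ = v²r = (37.4)² × 9.48×10^7 = 1.32602×10^11 km³/s².
In km: r₁ = 0.634 × 1.496×10^8 = 9.48464×10^7 km; r₂ = 1.50 × 1.496×10^8 = 2.244×10^8 km.
The Hohmann ellipse has a_t = (r₁ + r₂)/2 = 1.596232×10^8 km.
Transfer time t = π√(a_t³/μ) = π√((1.596232×10^8)³ / 1.32602×10^11) = 1.740×10^7 s.
Converting: 1.740×10^7 s ÷ 86400 s/day = 201 days.

t = 201 days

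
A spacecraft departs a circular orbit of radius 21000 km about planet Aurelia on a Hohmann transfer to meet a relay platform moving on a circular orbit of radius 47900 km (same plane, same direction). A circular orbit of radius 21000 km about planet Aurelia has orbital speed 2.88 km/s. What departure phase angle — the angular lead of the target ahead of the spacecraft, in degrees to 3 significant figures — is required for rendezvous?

φ = 70.2°

From the circular-orbit relation v² = μ/r at r = 21000 km: μ = v²r = (2.88)² × 21000 = 1.74182×10^5 km³/s².
The Hohmann ellipse has a_t = (r₁ + r₂)/2 = 34450 km.
The half-period of the transfer ellipse is t = π√(a_t³/μ) = 48130 s.
Target angular speed ω₂ = √(μ/r₂³) = 3.981×10^-5 rad/s.
Angle swept by the target during transfer: ω₂·t = 1.916 rad = 109.8°.
Arrival is 180° from departure on the ellipse, so φ = 180° − 109.8° = 70.2°.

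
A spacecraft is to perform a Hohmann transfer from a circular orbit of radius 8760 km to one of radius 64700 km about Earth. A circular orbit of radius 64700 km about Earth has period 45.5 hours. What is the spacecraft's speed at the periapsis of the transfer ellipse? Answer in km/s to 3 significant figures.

v = 8.95 km/s

From Kepler's third law T² = 4π²r³/μ at r = 64700 km, T = 45.5 hours = 45.5 × 3600 s = 1.638×10^5 s: μ = 4π²r³/T² = 3.98515×10^5 km³/s².
Transfer-ellipse semi-major axis a_t = (r₁ + r₂)/2 = (8760 + 64700)/2 = 36730 km.
At periapsis, r = 8760 km.
Applying v² = μ(2/r − 1/a_t): v = 8.952 km/s.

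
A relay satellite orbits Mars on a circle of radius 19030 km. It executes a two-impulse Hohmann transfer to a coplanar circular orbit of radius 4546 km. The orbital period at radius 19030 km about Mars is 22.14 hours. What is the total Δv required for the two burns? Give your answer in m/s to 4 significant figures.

Δv = 1399 m/s

From Kepler's third law T² = 4π²r³/μ at r = 19030 km, T = 22.14 hours = 22.14 × 3600 s = 79704 s: μ = 4π²r³/T² = 42826.8 km³/s².
The Hohmann ellipse has a_t = (r₁ + r₂)/2 = 11788 km.
At r₁ the circular-orbit speed is v₁ = √(μ/r₁) = 1.5002 km/s.
On the transfer ellipse at r₁, vis-viva equation gives v_a = √[μ(2/r₁ − 1/a_t)] = 0.93161 km/s.
First burn Δv₁ = |v_a − v₁| = 0.5686 km/s.
At r₂, v₂ = √(μ/r₂) = 3.0693 km/s.
Transfer-orbit speed at r₂: v_p = √[μ(2/r₂ − 1/a_t)] = 3.8998 km/s.
Second burn Δv₂ = |v₂ − v_p| = 0.8305 km/s.
Total Δv = Δv₁ + Δv₂ = 1.399 km/s.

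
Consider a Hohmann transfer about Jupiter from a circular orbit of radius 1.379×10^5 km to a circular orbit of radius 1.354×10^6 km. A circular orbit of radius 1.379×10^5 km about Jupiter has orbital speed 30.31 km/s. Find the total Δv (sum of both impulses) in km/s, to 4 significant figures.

Δv = 16.04 km/s

From the circular-orbit relation v² = μ/r at r = 1.379×10^5 km: μ = v²r = (30.31)² × 1.379×10^5 = 1.26688×10^8 km³/s².
The Hohmann ellipse has a_t = (r₁ + r₂)/2 = 7.4595×10^5 km.
Circular speed at r₁: v₁ = √(μ/r₁) = √(1.26688×10^8/1.379×10^5) = 30.31 km/s.
On the transfer ellipse at r₁, vis-viva gives v_p = √[μ(2/r₁ − 1/a_t)] = 40.84 km/s.
First burn Δv₁ = |v_p − v₁| = 10.53 km/s.
At r₂, v₂ = √(μ/r₂) = 9.673 km/s.
Transfer-orbit speed at r₂: v_a = √[μ(2/r₂ − 1/a_t)] = 4.159 km/s.
Second burn Δv₂ = |v₂ − v_a| = 5.514 km/s.
Total Δv = Δv₁ + Δv₂ = 16.04 km/s.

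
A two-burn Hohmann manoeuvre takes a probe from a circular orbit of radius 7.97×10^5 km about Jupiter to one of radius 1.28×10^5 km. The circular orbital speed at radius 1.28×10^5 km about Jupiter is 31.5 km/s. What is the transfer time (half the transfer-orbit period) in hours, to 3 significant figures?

From the circular-orbit relation v² = μ/r at r = 1.28×10^5 km: μ = v²r = (31.5)² × 1.28×10^5 = 1.27008×10^8 km³/s².
Semi-major axis of the transfer orbit: a_t = (7.970×10^5 + 1.280×10^5)/2 = 4.625×10^5 km.
Half the transfer-orbit period gives t = π√(a_t³/μ) = 87680 s.
Converting: 87680 s ÷ 3600 s/hour = 24.4 hours.

t = 24.4 hours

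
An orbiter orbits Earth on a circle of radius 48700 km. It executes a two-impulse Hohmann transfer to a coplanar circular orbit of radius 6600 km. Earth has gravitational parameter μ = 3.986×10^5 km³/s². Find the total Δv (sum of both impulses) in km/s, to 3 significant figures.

Semi-major axis of the transfer orbit: a_t = (48700 + 6600)/2 = 27650 km.
Circular speed at r₁: v₁ = √(μ/r₁) = √(3.986×10^5/48700) = 2.861 km/s.
On the transfer ellipse at r₁, vis-viva gives v_a = √[μ(2/r₁ − 1/a_t)] = 1.398 km/s.
First burn Δv₁ = |v_a − v₁| = 1.463 km/s.
Circular speed at r₂: v₂ = √(μ/r₂) = 7.77135 km/s.
Transfer-orbit speed at r₂: v_p = √[μ(2/r₂ − 1/a_t)] = 10.3137 km/s.
Second burn Δv₂ = |v₂ − v_p| = 2.542 km/s.
Total Δv = Δv₁ + Δv₂ = 4.005 km/s.

Δv = 4.01 km/s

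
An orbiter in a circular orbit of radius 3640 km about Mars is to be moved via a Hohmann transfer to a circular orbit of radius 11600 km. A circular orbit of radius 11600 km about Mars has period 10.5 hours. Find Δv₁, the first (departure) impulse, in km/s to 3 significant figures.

Δv₁ = 0.805 km/s

From Kepler's third law T² = 4π²r³/μ at r = 11600 km, T = 10.5 hours = 10.5 × 3600 s = 37800 s: μ = 4π²r³/T² = 43127.1 km³/s².
The Hohmann ellipse has a_t = (r₁ + r₂)/2 = 7620 km.
On the circular orbit at r = 3640 km, v_c = √(μ/r) = 3.4421 km/s.
Vis-viva on the transfer ellipse at r = 3640 km gives v_t = √[μ(2/r − 1/a_t)] = 4.2469 km/s.
Δv₁ = |v_t − v_c| = |4.2469 − 3.4421| = 0.8048 km/s.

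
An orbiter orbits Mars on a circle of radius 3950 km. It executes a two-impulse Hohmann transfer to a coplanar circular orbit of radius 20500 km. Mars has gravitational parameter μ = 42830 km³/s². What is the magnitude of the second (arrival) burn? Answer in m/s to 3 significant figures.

Semi-major axis of the transfer orbit: a_t = (3950 + 20500)/2 = 12225 km.
Circular speed at r = 20500 km: v_c = √(μ/r) = 1.4454 km/s.
Transfer-orbit speed at the same r (vis-viva, a = a_t): v_t = √[μ(2/r − 1/a_t)] = 0.82162 km/s.
Δv₂ = |v_t − v_c| = |0.82162 − 1.4454| = 0.6238 km/s.

Δv₂ = 624 m/s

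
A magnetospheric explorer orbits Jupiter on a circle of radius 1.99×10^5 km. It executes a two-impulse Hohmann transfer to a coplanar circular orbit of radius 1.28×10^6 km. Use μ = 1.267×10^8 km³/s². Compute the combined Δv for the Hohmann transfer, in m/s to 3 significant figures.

The Hohmann ellipse has a_t = (r₁ + r₂)/2 = 7.395×10^5 km.
At r₁ the circular-orbit speed is v₁ = √(μ/r₁) = 25.233 km/s.
On the transfer ellipse at r₁, vis-viva equation gives v_p = √[μ(2/r₁ − 1/a_t)] = 33.197 km/s.
First burn Δv₁ = |v_p − v₁| = 7.964 km/s.
At r₂, v₂ = √(μ/r₂) = 9.949 km/s.
Transfer-orbit speed at r₂: v_a = √[μ(2/r₂ − 1/a_t)] = 5.161 km/s.
Second burn Δv₂ = |v₂ − v_a| = 4.788 km/s.
Total Δv = Δv₁ + Δv₂ = 12.75 km/s.

Δv = 12800 m/s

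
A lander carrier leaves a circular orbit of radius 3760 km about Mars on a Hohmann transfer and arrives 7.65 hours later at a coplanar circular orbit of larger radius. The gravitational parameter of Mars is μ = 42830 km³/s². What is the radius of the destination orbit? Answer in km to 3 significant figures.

r₂ = 26000 km

Transfer time t = 7.65 hours = 27540 s, and t = π√(a_t³/μ).
So a_t = (μ t²/π²)^(1/3) = (42830 × (27540)² / π²)^(1/3) = 14875 km.
Since a_t = (r₁ + r₂)/2, r₂ = 2a_t − r₁ = 2×14875 − 3760 = 25990 km.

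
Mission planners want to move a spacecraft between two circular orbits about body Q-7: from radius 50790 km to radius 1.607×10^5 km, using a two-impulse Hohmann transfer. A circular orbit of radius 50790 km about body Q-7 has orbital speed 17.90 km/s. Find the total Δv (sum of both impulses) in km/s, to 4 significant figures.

Δv = 7.255 km/s

From the circular-orbit relation v² = μ/r at r = 50790 km: μ = v²r = (17.90)² × 50790 = 1.62736×10^7 km³/s².
Transfer-ellipse semi-major axis a_t = (r₁ + r₂)/2 = (50790 + 1.607×10^5)/2 = 1.05745×10^5 km.
Circular speed at r₁: v₁ = √(μ/r₁) = √(1.62736×10^7/50790) = 17.900 km/s.
Transfer-orbit speed at r₁ (v² = μ(2/r − 1/a)): v_p = √[μ(2/r₁ − 1/a_t)] = 22.066 km/s.
First burn Δv₁ = |v_p − v₁| = 4.166 km/s.
At r₂, v₂ = √(μ/r₂) = 10.063 km/s.
Transfer-orbit speed at r₂: v_a = √[μ(2/r₂ − 1/a_t)] = 6.9742 km/s.
Second burn Δv₂ = |v₂ − v_a| = 3.089 km/s.
Total Δv = Δv₁ + Δv₂ = 7.255 km/s.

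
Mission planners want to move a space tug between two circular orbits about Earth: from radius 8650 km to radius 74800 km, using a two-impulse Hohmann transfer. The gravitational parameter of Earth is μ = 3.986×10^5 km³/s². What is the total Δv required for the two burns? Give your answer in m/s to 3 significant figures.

Δv = 3560 m/s

Transfer-ellipse semi-major axis a_t = (r₁ + r₂)/2 = (8650 + 74800)/2 = 41725 km.
Circular speed at r₁: v₁ = √(μ/r₁) = √(3.986×10^5/8650) = 6.788 km/s.
On the transfer ellipse at r₁, vis-viva equation gives v_p = √[μ(2/r₁ − 1/a_t)] = 9.089 km/s.
First burn Δv₁ = |v_p − v₁| = 2.301 km/s.
Circular speed at r₂: v₂ = √(μ/r₂) = 2.308 km/s.
Transfer-orbit speed at r₂: v_a = √[μ(2/r₂ − 1/a_t)] = 1.051 km/s.
Second burn Δv₂ = |v₂ − v_a| = 1.257 km/s.
Total Δv = Δv₁ + Δv₂ = 3.558 km/s.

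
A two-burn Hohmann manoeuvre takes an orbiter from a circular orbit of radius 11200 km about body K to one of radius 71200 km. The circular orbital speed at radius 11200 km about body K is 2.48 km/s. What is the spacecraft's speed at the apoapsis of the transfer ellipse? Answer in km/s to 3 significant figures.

v = 0.513 km/s

From the circular-orbit relation v² = μ/r at r = 11200 km: μ = v²r = (2.48)² × 11200 = 68884.5 km³/s².
Semi-major axis of the transfer orbit: a_t = (11200 + 71200)/2 = 41200 km.
At apoapsis, r = 71200 km.
Applying v² = μ(2/r − 1/a_t): v = 0.5128 km/s.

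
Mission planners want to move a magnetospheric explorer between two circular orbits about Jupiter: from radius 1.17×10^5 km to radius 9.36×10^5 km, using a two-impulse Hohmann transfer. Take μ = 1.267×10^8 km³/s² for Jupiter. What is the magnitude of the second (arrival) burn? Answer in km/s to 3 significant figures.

Δv₂ = 6.15 km/s

Transfer-ellipse semi-major axis a_t = (r₁ + r₂)/2 = (1.170×10^5 + 9.360×10^5)/2 = 5.265×10^5 km.
Circular speed at r = 9.360×10^5 km: v_c = √(μ/r) = 11.635 km/s.
Transfer-orbit speed at the same r (vis-viva, a = a_t): v_t = √[μ(2/r − 1/a_t)] = 5.4846 km/s.
Δv₂ = |v_t − v_c| = |5.4846 − 11.635| = 6.150 km/s.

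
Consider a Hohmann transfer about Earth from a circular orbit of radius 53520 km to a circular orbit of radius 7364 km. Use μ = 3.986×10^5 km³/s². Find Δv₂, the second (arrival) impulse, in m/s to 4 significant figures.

The Hohmann ellipse has a_t = (r₁ + r₂)/2 = 30442 km.
On the circular orbit at r = 7364 km, v_c = √(μ/r) = 7.357 km/s.
Transfer-orbit speed at the same r (vis-viva, a = a_t): v_t = √[μ(2/r − 1/a_t)] = 9.755 km/s.
Δv₂ = |v_t − v_c| = |9.755 − 7.357| = 2.398 km/s.

Δv₂ = 2398 m/s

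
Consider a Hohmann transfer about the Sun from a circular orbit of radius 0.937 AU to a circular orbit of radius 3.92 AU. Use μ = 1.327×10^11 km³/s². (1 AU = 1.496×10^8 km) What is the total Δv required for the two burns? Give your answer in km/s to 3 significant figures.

In km: r₁ = 0.937 × 1.496×10^8 = 1.401752×10^8 km; r₂ = 3.92 × 1.496×10^8 = 5.86432×10^8 km.
The Hohmann ellipse has a_t = (r₁ + r₂)/2 = 3.633036×10^8 km.
Circular speed at r₁: v₁ = √(μ/r₁) = √(1.327×10^11/1.401752×10^8) = 30.768 km/s.
On the transfer ellipse at r₁, vis-viva gives v_p = √[μ(2/r₁ − 1/a_t)] = 39.091 km/s.
First burn Δv₁ = |v_p − v₁| = 8.323 km/s.
Circular speed at r₂: v₂ = √(μ/r₂) = 15.043 km/s.
Transfer-orbit speed at r₂: v_a = √[μ(2/r₂ − 1/a_t)] = 9.3439 km/s.
Second burn Δv₂ = |v₂ − v_a| = 5.699 km/s.
Δv = Δv₁ + Δv₂ = 8.323 + 5.699 = 14.02 km/s.

Δv = 14.0 km/s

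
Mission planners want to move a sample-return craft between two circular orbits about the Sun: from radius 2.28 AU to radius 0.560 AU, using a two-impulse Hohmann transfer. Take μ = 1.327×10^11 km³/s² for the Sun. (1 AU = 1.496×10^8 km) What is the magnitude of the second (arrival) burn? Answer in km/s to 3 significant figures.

Δv₂ = 10.6 km/s

In km: r₁ = 2.28 × 1.496×10^8 = 3.41088×10^8 km; r₂ = 0.560 × 1.496×10^8 = 8.3776×10^7 km.
Transfer-ellipse semi-major axis a_t = (r₁ + r₂)/2 = (3.41088×10^8 + 8.3776×10^7)/2 = 2.12432×10^8 km.
Circular speed at r = 8.3776×10^7 km: v_c = √(μ/r) = 39.80 km/s.
Vis-viva on the transfer ellipse at r = 8.3776×10^7 km gives v_t = √[μ(2/r − 1/a_t)] = 50.43 km/s.
Δv₂ = |v_t − v_c| = |50.43 − 39.80| = 10.63 km/s.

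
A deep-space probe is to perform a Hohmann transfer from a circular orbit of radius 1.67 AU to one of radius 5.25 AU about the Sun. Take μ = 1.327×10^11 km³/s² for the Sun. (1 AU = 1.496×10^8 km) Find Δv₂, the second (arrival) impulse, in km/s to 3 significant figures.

Δv₂ = 3.97 km/s

In km: r₁ = 1.67 × 1.496×10^8 = 2.49832×10^8 km; r₂ = 5.25 × 1.496×10^8 = 7.854×10^8 km.
Transfer-ellipse semi-major axis a_t = (r₁ + r₂)/2 = (2.49832×10^8 + 7.854×10^8)/2 = 5.17616×10^8 km.
Circular speed at r = 7.854×10^8 km: v_c = √(μ/r) = 12.9984 km/s.
Transfer-orbit speed at the same r (vis-viva, a = a_t): v_t = √[μ(2/r − 1/a_t)] = 9.03047 km/s.
Δv₂ = |v_t − v_c| = |9.03047 − 12.9984| = 3.968 km/s.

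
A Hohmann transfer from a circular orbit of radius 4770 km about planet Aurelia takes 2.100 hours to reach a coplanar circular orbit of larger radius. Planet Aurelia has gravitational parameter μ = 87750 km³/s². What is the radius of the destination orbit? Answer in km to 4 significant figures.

r₂ = 11190 km

Transfer time t = 2.100 hours = 7560 s, and t = π√(a_t³/μ).
So a_t = (μ t²/π²)^(1/3) = (87750 × (7560)² / π²)^(1/3) = 7979.9 km.
Since a_t = (r₁ + r₂)/2, r₂ = 2a_t − r₁ = 2×7979.9 − 4770 = 11189.8 km.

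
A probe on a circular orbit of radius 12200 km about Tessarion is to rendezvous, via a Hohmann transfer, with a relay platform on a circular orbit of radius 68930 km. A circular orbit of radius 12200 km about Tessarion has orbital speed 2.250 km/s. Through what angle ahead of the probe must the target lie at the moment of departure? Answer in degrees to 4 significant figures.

φ = 98.74°

From the circular-orbit relation v² = μ/r at r = 12200 km: μ = v²r = (2.250)² × 12200 = 61762.5 km³/s².
The Hohmann ellipse has a_t = (r₁ + r₂)/2 = 40565 km.
The half-period of the transfer ellipse is t = π√(a_t³/μ) = 1.033×10^5 s.
The target's mean motion on its circular orbit is ω₂ = √(μ/r₂³) = 1.373×10^-5 rad/s.
Angle swept by the target during transfer: ω₂·t = 1.4183 rad = 81.26°.
The probe traverses 180° on the transfer ellipse, so the target must lead by 180° − 81.26° = 98.74°.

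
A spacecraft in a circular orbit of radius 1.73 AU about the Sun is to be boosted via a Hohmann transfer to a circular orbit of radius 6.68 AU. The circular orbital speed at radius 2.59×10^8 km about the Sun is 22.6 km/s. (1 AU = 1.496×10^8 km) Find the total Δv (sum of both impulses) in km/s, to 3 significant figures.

From the circular-orbit relation v² = μ/r at r = 2.59×10^8 km: μ = v²r = (22.6)² × 2.59×10^8 = 1.32287×10^11 km³/s².
In km: r₁ = 1.73 × 1.496×10^8 = 2.58808×10^8 km; r₂ = 6.68 × 1.496×10^8 = 9.99328×10^8 km.
Transfer-ellipse semi-major axis a_t = (r₁ + r₂)/2 = (2.58808×10^8 + 9.99328×10^8)/2 = 6.29068×10^8 km.
At r₁ the circular-orbit speed is v₁ = √(μ/r₁) = 22.608 km/s.
Transfer-orbit speed at r₁ (v² = μ(2/r − 1/a)): v_p = √[μ(2/r₁ − 1/a_t)] = 28.495 km/s.
First burn Δv₁ = |v_p − v₁| = 5.887 km/s.
Circular speed at r₂: v₂ = √(μ/r₂) = 11.5055 km/s.
Transfer-orbit speed at r₂: v_a = √[μ(2/r₂ − 1/a_t)] = 7.37980 km/s.
Second burn Δv₂ = |v₂ − v_a| = 4.126 km/s.
Δv = Δv₁ + Δv₂ = 5.887 + 4.126 = 10.01 km/s.

Δv = 10.0 km/s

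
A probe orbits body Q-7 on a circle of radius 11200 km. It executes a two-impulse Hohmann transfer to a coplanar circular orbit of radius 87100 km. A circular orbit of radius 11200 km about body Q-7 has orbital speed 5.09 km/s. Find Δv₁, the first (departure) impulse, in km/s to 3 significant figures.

From the circular-orbit relation v² = μ/r at r = 11200 km: μ = v²r = (5.09)² × 11200 = 2.90171×10^5 km³/s².
Transfer-ellipse semi-major axis a_t = (r₁ + r₂)/2 = (11200 + 87100)/2 = 49150 km.
Circular speed at r = 11200 km: v_c = √(μ/r) = 5.090 km/s.
Transfer-orbit speed at the same r (vis-viva, a = a_t): v_t = √[μ(2/r − 1/a_t)] = 6.776 km/s.
Δv₁ = |v_t − v_c| = |6.776 − 5.090| = 1.686 km/s.

Δv₁ = 1.69 km/s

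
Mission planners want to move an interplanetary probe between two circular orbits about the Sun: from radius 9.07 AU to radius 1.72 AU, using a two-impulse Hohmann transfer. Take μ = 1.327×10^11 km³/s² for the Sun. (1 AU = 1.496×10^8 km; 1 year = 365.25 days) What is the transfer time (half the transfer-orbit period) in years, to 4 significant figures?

t = 6.266 years

In km: r₁ = 9.07 × 1.496×10^8 = 1.356872×10^9 km; r₂ = 1.72 × 1.496×10^8 = 2.57312×10^8 km.
Semi-major axis of the transfer orbit: a_t = (1.356872×10^9 + 2.57312×10^8)/2 = 8.07092×10^8 km.
By Kepler's third law the transfer-orbit period is T = 2π√(a_t³/μ), so t = T/2 = 1.9774×10^8 s.
Converting: 1.9774×10^8 s ÷ 3.15576×10^7 s/year (365.25 × 86400) = 6.266 years.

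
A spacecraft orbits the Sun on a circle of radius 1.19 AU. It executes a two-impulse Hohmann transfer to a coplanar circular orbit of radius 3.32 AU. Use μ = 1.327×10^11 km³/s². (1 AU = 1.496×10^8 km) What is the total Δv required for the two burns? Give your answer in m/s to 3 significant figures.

In km: r₁ = 1.19 × 1.496×10^8 = 1.78024×10^8 km; r₂ = 3.32 × 1.496×10^8 = 4.96672×10^8 km.
The Hohmann ellipse has a_t = (r₁ + r₂)/2 = 3.37348×10^8 km.
At r₁ the circular-orbit speed is v₁ = √(μ/r₁) = 27.302 km/s.
On the transfer ellipse at r₁, v² = μ(2/r − 1/a) gives v_p = √[μ(2/r₁ − 1/a_t)] = 33.128 km/s.
First burn Δv₁ = |v_p − v₁| = 5.826 km/s.
At r₂, v₂ = √(μ/r₂) = 16.34559 km/s.
Transfer-orbit speed at r₂: v_a = √[μ(2/r₂ − 1/a_t)] = 11.87410 km/s.
Second burn Δv₂ = |v₂ − v_a| = 4.471 km/s.
Total Δv = Δv₁ + Δv₂ = 10.30 km/s.

Δv = 10300 m/s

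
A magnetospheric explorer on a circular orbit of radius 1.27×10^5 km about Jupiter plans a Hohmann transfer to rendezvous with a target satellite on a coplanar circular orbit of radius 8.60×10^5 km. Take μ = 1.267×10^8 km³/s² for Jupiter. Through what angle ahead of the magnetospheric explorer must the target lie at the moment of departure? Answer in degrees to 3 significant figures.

φ = 102°

Semi-major axis of the transfer orbit: a_t = (1.270×10^5 + 8.600×10^5)/2 = 4.935×10^5 km.
The half-period of the transfer ellipse is t = π√(a_t³/μ) = 96759.2 s.
Target angular speed ω₂ = √(μ/r₂³) = 1.41137×10^-5 rad/s.
Angle swept by the target during transfer: ω₂·t = 1.3656 rad = 78.24°.
The magnetospheric explorer traverses 180° on the transfer ellipse, so the target must lead by 180° − 78.24° = 102°.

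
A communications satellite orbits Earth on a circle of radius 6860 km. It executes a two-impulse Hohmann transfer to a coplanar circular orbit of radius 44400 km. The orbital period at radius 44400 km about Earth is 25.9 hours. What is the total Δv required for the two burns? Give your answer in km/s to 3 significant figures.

Δv = 3.85 km/s

From Kepler's third law T² = 4π²r³/μ at r = 44400 km, T = 25.9 hours = 25.9 × 3600 s = 93240 s: μ = 4π²r³/T² = 3.97470×10^5 km³/s².
Transfer-ellipse semi-major axis a_t = (r₁ + r₂)/2 = (6860 + 44400)/2 = 25630 km.
At r₁ the circular-orbit speed is v₁ = √(μ/r₁) = 7.6118 km/s.
On the transfer ellipse at r₁, vis-viva equation gives v_p = √[μ(2/r₁ − 1/a_t)] = 10.019 km/s.
First burn Δv₁ = |v_p − v₁| = 2.407 km/s.
Circular speed at r₂: v₂ = √(μ/r₂) = 2.992 km/s.
Transfer-orbit speed at r₂: v_a = √[μ(2/r₂ − 1/a_t)] = 1.548 km/s.
Second burn Δv₂ = |v₂ − v_a| = 1.444 km/s.
Total Δv = Δv₁ + Δv₂ = 3.851 km/s.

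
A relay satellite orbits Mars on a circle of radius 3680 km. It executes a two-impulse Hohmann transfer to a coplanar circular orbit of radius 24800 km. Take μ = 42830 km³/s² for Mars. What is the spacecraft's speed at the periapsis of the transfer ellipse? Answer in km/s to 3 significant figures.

Semi-major axis of the transfer orbit: a_t = (3680 + 24800)/2 = 14240 km.
The periapsis of the transfer ellipse is at r = 3680 km.
Applying v² = μ(2/r − 1/a_t): v = 4.502 km/s.

v = 4.50 km/s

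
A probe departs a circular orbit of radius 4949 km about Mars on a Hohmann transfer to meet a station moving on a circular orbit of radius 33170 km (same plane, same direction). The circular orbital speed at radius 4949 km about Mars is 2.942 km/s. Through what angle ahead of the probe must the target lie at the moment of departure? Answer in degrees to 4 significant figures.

φ = 101.6°

From the circular-orbit relation v² = μ/r at r = 4949 km: μ = v²r = (2.942)² × 4949 = 42835.4 km³/s².
The Hohmann ellipse has a_t = (r₁ + r₂)/2 = 19059.5 km.
Transfer time t = π√(a_t³/μ) = 39941 s.
Target angular speed ω₂ = √(μ/r₂³) = 3.4260×10^-5 rad/s.
Angle swept by the target during transfer: ω₂·t = 1.3684 rad = 78.40°.
The probe traverses 180° on the transfer ellipse, so the target must lead by 180° − 78.40° = 101.6°.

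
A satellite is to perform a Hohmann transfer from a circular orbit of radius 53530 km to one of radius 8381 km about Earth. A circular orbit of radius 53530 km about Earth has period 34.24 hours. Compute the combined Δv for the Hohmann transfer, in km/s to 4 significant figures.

Δv = 3.481 km/s

From Kepler's third law T² = 4π²r³/μ at r = 53530 km, T = 34.24 hours = 34.24 × 3600 s = 1.23264×10^5 s: μ = 4π²r³/T² = 3.98546×10^5 km³/s².
Semi-major axis of the transfer orbit: a_t = (53530 + 8381)/2 = 30955.5 km.
Circular speed at r₁: v₁ = √(μ/r₁) = √(3.98546×10^5/53530) = 2.729 km/s.
On the transfer ellipse at r₁, vis-viva equation gives v_a = √[μ(2/r₁ − 1/a_t)] = 1.420 km/s.
First burn Δv₁ = |v_a − v₁| = 1.309 km/s.
Circular speed at r₂: v₂ = √(μ/r₂) = 6.896 km/s.
Transfer-orbit speed at r₂: v_p = √[μ(2/r₂ − 1/a_t)] = 9.068 km/s.
Second burn Δv₂ = |v₂ − v_p| = 2.172 km/s.
Total Δv = Δv₁ + Δv₂ = 3.481 km/s.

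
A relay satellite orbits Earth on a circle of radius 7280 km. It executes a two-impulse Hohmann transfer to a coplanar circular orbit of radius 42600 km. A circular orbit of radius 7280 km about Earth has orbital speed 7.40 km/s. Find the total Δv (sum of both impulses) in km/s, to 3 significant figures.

From the circular-orbit relation v² = μ/r at r = 7280 km: μ = v²r = (7.40)² × 7280 = 3.98653×10^5 km³/s².
The Hohmann ellipse has a_t = (r₁ + r₂)/2 = 24940 km.
Circular speed at r₁: v₁ = √(μ/r₁) = √(3.98653×10^5/7280) = 7.4000 km/s.
Transfer-orbit speed at r₁ (vis-viva equation): v_p = √[μ(2/r₁ − 1/a_t)] = 9.6714 km/s.
First burn Δv₁ = |v_p − v₁| = 2.2714 km/s.
At r₂, v₂ = √(μ/r₂) = 3.0591 km/s.
Transfer-orbit speed at r₂: v_a = √[μ(2/r₂ − 1/a_t)] = 1.6528 km/s.
Second burn Δv₂ = |v₂ − v_a| = 1.4063 km/s.
Δv = Δv₁ + Δv₂ = 2.2714 + 1.4063 = 3.678 km/s.

Δv = 3.68 km/s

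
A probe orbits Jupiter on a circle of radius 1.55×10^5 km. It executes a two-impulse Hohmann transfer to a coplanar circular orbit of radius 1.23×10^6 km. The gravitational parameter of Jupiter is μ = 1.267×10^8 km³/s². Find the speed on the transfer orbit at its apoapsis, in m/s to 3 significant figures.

Transfer-ellipse semi-major axis a_t = (r₁ + r₂)/2 = (1.550×10^5 + 1.230×10^6)/2 = 6.925×10^5 km.
The apoapsis of the transfer ellipse is at r = 1.230×10^6 km.
Vis-viva: v = √[μ(2/r − 1/a_t)] = √[1.267×10^8 × (2/1.230×10^6 − 1/6.925×10^5)] = 4.802 km/s.

v = 4800 m/s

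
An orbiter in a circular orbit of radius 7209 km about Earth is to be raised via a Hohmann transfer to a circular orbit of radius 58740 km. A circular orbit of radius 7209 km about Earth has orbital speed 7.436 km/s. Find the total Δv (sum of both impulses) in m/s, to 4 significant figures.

Δv = 3876 m/s

From the circular-orbit relation v² = μ/r at r = 7209 km: μ = v²r = (7.436)² × 7209 = 3.98615×10^5 km³/s².
Transfer-ellipse semi-major axis a_t = (r₁ + r₂)/2 = (7209 + 58740)/2 = 32974.5 km.
Circular speed at r₁: v₁ = √(μ/r₁) = √(3.98615×10^5/7209) = 7.436 km/s.
On the transfer ellipse at r₁, vis-viva equation gives v_p = √[μ(2/r₁ − 1/a_t)] = 9.925 km/s.
First burn Δv₁ = |v_p − v₁| = 2.489 km/s.
Circular speed at r₂: v₂ = √(μ/r₂) = 2.605 km/s.
Transfer-orbit speed at r₂: v_a = √[μ(2/r₂ − 1/a_t)] = 1.218 km/s.
Second burn Δv₂ = |v₂ − v_a| = 1.387 km/s.
Δv = Δv₁ + Δv₂ = 2.489 + 1.387 = 3.876 km/s.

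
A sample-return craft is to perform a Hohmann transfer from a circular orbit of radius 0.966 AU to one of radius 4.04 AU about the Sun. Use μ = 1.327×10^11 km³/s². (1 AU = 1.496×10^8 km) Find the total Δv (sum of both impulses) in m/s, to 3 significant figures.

In km: r₁ = 0.966 × 1.496×10^8 = 1.445136×10^8 km; r₂ = 4.04 × 1.496×10^8 = 6.04384×10^8 km.
The Hohmann ellipse has a_t = (r₁ + r₂)/2 = 3.744488×10^8 km.
At r₁ the circular-orbit speed is v₁ = √(μ/r₁) = 30.3027 km/s.
Transfer-orbit speed at r₁ (vis-viva equation): v_p = √[μ(2/r₁ − 1/a_t)] = 38.4983 km/s.
First burn Δv₁ = |v_p − v₁| = 8.196 km/s.
At r₂, v₂ = √(μ/r₂) = 14.8176 km/s.
Transfer-orbit speed at r₂: v_a = √[μ(2/r₂ − 1/a_t)] = 9.20528 km/s.
Second burn Δv₂ = |v₂ − v_a| = 5.612 km/s.
Δv = Δv₁ + Δv₂ = 8.196 + 5.612 = 13.81 km/s.

Δv = 13800 m/s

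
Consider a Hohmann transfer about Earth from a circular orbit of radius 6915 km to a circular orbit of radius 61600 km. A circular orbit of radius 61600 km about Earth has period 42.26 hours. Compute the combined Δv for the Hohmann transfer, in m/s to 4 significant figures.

Δv = 3990 m/s

From Kepler's third law T² = 4π²r³/μ at r = 61600 km, T = 42.26 hours = 42.26 × 3600 s = 1.52136×10^5 s: μ = 4π²r³/T² = 3.98692×10^5 km³/s².
Semi-major axis of the transfer orbit: a_t = (6915 + 61600)/2 = 34257.5 km.
Circular speed at r₁: v₁ = √(μ/r₁) = √(3.98692×10^5/6915) = 7.5932 km/s.
On the transfer ellipse at r₁, vis-viva equation gives v_p = √[μ(2/r₁ − 1/a_t)] = 10.182 km/s.
First burn Δv₁ = |v_p − v₁| = 2.589 km/s.
At r₂, v₂ = √(μ/r₂) = 2.544 km/s.
Transfer-orbit speed at r₂: v_a = √[μ(2/r₂ − 1/a_t)] = 1.143 km/s.
Second burn Δv₂ = |v₂ − v_a| = 1.401 km/s.
Total Δv = Δv₁ + Δv₂ = 3.990 km/s.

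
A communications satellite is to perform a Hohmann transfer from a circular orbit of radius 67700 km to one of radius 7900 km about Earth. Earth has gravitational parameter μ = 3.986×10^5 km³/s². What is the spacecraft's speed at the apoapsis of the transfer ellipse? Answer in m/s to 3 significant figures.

v = 1110 m/s

Semi-major axis of the transfer orbit: a_t = (67700 + 7900)/2 = 37800 km.
The apoapsis of the transfer ellipse is at r = 67700 km.
Applying v² = μ(2/r − 1/a_t): v = 1.109 km/s.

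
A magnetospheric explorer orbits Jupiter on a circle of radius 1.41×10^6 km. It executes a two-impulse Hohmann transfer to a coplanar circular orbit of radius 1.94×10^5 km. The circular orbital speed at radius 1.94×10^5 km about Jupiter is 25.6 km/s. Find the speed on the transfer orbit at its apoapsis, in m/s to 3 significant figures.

v = 4670 m/s

From the circular-orbit relation v² = μ/r at r = 1.94×10^5 km: μ = v²r = (25.6)² × 1.94×10^5 = 1.27140×10^8 km³/s².
Transfer-ellipse semi-major axis a_t = (r₁ + r₂)/2 = (1.410×10^6 + 1.940×10^5)/2 = 8.020×10^5 km.
At apoapsis, r = 1.410×10^6 km.
Vis-viva: v = √[μ(2/r − 1/a_t)] = √[1.27140×10^8 × (2/1.410×10^6 − 1/8.020×10^5)] = 4.670 km/s.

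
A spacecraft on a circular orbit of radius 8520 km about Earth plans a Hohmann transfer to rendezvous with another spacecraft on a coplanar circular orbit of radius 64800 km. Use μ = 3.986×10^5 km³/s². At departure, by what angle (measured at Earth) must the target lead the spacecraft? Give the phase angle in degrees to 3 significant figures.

φ = 103°

Transfer-ellipse semi-major axis a_t = (r₁ + r₂)/2 = (8520 + 64800)/2 = 36660 km.
The half-period of the transfer ellipse is t = π√(a_t³/μ) = 34930 s.
The target's mean motion on its circular orbit is ω₂ = √(μ/r₂³) = 3.827×10^-5 rad/s.
Angle swept by the target during transfer: ω₂·t = 1.3368 rad = 76.59°.
The spacecraft traverses 180° on the transfer ellipse, so the target must lead by 180° − 76.59° = 103°.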